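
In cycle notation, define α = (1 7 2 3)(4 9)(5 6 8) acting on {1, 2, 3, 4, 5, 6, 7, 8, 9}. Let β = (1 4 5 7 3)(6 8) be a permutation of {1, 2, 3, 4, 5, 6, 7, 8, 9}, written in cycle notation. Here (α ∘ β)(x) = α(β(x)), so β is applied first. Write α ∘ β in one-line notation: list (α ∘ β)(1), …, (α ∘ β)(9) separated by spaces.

(α ∘ β)(x) = α(β(x)). Computing each image: α(β(1)) = α(4) = 9, α(β(2)) = α(2) = 3, α(β(3)) = α(1) = 7, α(β(4)) = α(5) = 6, α(β(5)) = α(7) = 2, α(β(6)) = α(8) = 5, α(β(7)) = α(3) = 1, α(β(8)) = α(6) = 8, α(β(9)) = α(9) = 4.
Hence α ∘ β = [9 3 7 6 2 5 1 8 4].

9 3 7 6 2 5 1 8 4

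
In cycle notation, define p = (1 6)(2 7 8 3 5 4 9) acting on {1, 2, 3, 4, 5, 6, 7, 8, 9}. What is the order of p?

The cycle type of p is (7, 2).
Since disjoint cycles commute, ord(p) = lcm(7, 2) = 14.

14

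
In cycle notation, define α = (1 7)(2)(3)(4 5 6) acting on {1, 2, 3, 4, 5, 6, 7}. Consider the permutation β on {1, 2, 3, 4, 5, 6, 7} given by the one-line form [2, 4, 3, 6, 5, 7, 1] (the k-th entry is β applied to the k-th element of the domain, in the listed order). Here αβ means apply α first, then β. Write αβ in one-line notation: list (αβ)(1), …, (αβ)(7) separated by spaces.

1 4 3 5 7 6 2

(αβ)(x) = β(α(x)). Computing each image: β(α(1)) = β(7) = 1, β(α(2)) = β(2) = 4, β(α(3)) = β(3) = 3, β(α(4)) = β(5) = 5, β(α(5)) = β(6) = 7, β(α(6)) = β(4) = 6, β(α(7)) = β(1) = 2.
Hence αβ = [1 4 3 5 7 6 2].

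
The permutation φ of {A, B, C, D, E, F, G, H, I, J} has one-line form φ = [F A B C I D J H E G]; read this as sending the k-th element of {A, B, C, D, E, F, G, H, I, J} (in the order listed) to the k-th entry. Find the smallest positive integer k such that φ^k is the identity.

10

Writing φ as disjoint cycles, the cycle lengths are 5, 2, 2, 1.
The order of φ is the least common multiple of its cycle lengths: lcm(5, 2, 2) = 10.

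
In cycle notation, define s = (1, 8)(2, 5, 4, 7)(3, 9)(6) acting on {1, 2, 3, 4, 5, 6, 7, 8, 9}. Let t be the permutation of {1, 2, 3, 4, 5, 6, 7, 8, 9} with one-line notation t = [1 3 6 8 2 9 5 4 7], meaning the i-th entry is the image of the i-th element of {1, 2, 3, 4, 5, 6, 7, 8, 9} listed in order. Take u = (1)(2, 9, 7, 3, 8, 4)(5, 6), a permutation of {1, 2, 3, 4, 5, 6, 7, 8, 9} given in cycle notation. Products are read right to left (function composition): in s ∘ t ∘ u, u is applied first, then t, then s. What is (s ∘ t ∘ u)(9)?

4

(s ∘ t ∘ u)(9) = s(t(u(9))). u(9) = 7, then t(7) = 5, then s(5) = 4, so the result is 4.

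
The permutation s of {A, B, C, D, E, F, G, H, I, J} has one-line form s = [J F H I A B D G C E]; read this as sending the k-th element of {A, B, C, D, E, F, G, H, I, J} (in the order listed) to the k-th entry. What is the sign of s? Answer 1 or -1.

-1

In disjoint-cycle form the cycle lengths are 5, 3, 2.
A cycle is odd iff its length is even; s has 1 even-length cycle, so sgn(s) = (−1)^1 and s is odd.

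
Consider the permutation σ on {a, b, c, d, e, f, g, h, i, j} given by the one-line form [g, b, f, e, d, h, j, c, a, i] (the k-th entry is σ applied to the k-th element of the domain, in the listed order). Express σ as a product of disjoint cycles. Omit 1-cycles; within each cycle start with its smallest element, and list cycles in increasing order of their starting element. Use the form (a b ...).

(a g j i)(c f h)(d e)

Start at a and follow images: a → g → j → i → a, giving the cycle (a g j i).
Repeating from the next unused element and collecting all non-trivial cycles gives (a g j i)(c f h)(d e).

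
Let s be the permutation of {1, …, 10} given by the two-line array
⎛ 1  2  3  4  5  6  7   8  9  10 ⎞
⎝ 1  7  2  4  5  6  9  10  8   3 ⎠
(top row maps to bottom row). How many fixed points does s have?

4

The fixed points (elements with s(x) = x) are {1, 4, 5, 6}, so there are 4.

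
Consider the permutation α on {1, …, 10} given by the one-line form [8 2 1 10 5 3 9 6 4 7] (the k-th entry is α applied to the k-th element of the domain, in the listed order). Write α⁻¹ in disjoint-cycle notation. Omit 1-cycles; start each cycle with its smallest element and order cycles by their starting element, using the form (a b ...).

First write α in disjoint cycles: (1 8 6 3)(4 10 7 9).
Reversing each cycle (and rotating so the smallest element leads) gives α⁻¹ = (1 3 6 8)(4 9 7 10).

(1 3 6 8)(4 9 7 10)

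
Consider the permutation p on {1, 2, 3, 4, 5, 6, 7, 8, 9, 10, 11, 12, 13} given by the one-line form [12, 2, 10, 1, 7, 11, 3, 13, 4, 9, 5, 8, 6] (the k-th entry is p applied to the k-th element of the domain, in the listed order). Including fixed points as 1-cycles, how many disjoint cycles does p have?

2

The cycle decomposition is (1 12 8 13 6 11 5 7 3 10 9 4)(2), which has 2 cycles (counting 1-cycles).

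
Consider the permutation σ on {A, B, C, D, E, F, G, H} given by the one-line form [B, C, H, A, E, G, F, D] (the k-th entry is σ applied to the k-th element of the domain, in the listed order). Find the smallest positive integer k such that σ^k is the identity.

10

Writing σ as disjoint cycles, the cycle lengths are 5, 2, 1.
Since disjoint cycles commute, ord(σ) = lcm(5, 2) = 10.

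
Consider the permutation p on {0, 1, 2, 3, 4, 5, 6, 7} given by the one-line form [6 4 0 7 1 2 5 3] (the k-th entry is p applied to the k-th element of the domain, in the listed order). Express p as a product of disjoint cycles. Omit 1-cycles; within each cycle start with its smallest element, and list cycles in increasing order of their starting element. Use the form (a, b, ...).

From 0: 0 → 6 → 5 → 2 → 0, closing the cycle (0, 6, 5, 2).
Repeating from the next unused element and collecting all non-trivial cycles gives (0, 6, 5, 2)(1, 4)(3, 7).

(0, 6, 5, 2)(1, 4)(3, 7)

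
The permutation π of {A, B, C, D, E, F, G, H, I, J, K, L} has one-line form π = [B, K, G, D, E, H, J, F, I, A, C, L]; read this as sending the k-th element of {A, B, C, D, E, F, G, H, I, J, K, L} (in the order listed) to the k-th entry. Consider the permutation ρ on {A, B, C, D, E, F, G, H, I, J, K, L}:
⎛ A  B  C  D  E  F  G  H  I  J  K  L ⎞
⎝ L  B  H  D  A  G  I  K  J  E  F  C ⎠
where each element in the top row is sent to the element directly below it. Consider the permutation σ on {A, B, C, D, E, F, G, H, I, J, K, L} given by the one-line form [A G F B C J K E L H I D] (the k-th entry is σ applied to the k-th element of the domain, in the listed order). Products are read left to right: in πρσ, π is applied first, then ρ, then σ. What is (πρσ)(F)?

I

Chase F: π(F) = H; ρ(H) = K; σ(K) = I. Hence (πρσ)(F) = I.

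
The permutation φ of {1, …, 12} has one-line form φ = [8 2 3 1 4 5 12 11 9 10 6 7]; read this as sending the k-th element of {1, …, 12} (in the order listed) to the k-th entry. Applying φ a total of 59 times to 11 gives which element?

Tracing 11 → 6 → … returns to 11 after 6 steps, so 11 lies in a 6-cycle (1 8 11 6 5 4).
On a 6-cycle, φ^6 is the identity, so φ^59 = φ^5 there (59 ≡ 5 mod 6).
Advancing 5 steps from 11: 11 → 6 → 5 → 4 → 1 → 8.

8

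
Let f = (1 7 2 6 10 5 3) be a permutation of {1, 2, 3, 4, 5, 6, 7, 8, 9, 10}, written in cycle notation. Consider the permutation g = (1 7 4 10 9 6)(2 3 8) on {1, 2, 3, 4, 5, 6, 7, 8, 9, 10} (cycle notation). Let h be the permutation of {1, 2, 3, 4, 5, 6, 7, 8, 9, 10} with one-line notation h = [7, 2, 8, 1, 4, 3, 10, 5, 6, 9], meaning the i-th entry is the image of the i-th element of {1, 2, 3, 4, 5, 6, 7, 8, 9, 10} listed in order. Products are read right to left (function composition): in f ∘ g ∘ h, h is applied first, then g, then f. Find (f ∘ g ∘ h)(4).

2

(f ∘ g ∘ h)(4) = f(g(h(4))). h(4) = 1, then g(1) = 7, then f(7) = 2, so the result is 2.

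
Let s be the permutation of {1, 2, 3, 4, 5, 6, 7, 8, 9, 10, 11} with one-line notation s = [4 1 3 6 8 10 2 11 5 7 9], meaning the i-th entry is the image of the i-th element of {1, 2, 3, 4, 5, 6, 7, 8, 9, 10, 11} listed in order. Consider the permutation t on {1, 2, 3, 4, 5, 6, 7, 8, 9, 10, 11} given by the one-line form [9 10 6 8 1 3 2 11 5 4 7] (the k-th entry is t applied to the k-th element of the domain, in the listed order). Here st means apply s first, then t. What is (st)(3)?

First apply s: s(3) = 3, then t(3) = 6. Thus (st)(3) = 6.

6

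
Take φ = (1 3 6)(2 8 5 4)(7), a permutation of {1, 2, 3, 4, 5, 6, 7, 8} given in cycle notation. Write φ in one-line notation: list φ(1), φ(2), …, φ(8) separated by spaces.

Each element maps to the next entry in its cycle (wrapping to the front): 1→3, 2→8, 3→6, 4→2, 5→4, 6→1, 7→7, 8→5.
Listing these in domain order gives 3 8 6 2 4 1 7 5.

3 8 6 2 4 1 7 5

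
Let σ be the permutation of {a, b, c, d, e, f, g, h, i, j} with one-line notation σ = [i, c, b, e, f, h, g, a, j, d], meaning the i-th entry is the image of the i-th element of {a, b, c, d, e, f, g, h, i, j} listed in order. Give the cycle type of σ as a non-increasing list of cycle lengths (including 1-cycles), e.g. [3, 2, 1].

[7, 2, 1]

The disjoint cycles are (a, i, j, d, e, f, h)(b, c)(g), with lengths 7, 2, 1 in non-increasing order.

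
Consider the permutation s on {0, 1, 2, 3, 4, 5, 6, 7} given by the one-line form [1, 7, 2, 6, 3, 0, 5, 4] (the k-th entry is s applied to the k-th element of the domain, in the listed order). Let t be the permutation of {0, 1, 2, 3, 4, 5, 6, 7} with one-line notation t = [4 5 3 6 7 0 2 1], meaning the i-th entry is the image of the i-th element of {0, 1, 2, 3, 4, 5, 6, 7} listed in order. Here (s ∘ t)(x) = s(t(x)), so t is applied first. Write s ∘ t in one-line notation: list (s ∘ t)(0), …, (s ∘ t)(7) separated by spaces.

3 0 6 5 4 1 2 7

(s ∘ t)(x) = s(t(x)). Computing each image: s(t(0)) = s(4) = 3, s(t(1)) = s(5) = 0, s(t(2)) = s(3) = 6, s(t(3)) = s(6) = 5, s(t(4)) = s(7) = 4, s(t(5)) = s(0) = 1, s(t(6)) = s(2) = 2, s(t(7)) = s(1) = 7.
Hence s ∘ t = [3 0 6 5 4 1 2 7].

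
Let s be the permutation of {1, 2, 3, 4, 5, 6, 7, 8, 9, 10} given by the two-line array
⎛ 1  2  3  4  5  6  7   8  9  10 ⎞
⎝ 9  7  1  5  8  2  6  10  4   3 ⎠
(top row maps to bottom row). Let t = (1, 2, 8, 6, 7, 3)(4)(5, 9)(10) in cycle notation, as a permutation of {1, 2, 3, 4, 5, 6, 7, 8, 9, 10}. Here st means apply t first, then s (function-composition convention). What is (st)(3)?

9

(st)(3) = s(t(3)). t(3) = 1, then s(1) = 9. So (st)(3) = 9.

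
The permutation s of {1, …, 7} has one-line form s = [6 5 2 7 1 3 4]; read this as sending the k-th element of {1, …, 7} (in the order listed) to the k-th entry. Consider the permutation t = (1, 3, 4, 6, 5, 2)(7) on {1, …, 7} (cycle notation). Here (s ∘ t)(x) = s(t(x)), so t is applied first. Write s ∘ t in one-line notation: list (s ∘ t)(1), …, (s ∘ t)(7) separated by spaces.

2 6 7 3 5 1 4

Chase each element through t then s: 1 → 3 → 2; 2 → 1 → 6; 3 → 4 → 7; 4 → 6 → 3; 5 → 2 → 5; 6 → 5 → 1; 7 → 7 → 4.
So s ∘ t in one-line form is 2 6 7 3 5 1 4.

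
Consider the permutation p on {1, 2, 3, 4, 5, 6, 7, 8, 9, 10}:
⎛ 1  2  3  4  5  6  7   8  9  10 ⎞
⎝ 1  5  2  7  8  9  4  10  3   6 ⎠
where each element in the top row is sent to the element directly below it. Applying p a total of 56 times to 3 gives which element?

Tracing 3 → 2 → … returns to 3 after 7 steps, so 3 lies in a 7-cycle (2, 5, 8, 10, 6, 9, 3).
Powers repeat with period 7 on this cycle, and 56 mod 7 = 0, so p^56(3) = p^0(3).
So p^56(3) = 3.

3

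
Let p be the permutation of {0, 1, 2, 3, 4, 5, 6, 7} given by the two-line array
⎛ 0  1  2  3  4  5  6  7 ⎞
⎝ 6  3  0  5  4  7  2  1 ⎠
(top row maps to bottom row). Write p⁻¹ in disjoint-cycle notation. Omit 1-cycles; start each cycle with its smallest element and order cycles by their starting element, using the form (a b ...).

The cycle decomposition of p is (0 6 2)(1 3 5 7).
The inverse reverses every cycle; in canonical form, p⁻¹ = (0 2 6)(1 7 5 3).

(0 2 6)(1 7 5 3)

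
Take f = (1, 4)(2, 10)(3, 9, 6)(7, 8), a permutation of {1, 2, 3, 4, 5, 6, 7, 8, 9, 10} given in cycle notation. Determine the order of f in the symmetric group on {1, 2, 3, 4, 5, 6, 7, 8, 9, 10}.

The cycle type of f is (3, 2, 2, 2, 1).
The order of f is the least common multiple of its cycle lengths: lcm(3, 2, 2, 2) = 6.

6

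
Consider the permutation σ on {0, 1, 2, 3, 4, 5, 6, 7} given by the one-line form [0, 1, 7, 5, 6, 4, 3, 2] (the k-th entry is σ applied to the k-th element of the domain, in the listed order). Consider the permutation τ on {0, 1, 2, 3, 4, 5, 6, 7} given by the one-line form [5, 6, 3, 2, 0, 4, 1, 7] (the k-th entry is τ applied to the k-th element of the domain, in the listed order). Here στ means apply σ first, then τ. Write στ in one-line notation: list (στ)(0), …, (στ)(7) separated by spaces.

5 6 7 4 1 0 2 3

Chase each element through σ then τ: 0 → 0 → 5; 1 → 1 → 6; 2 → 7 → 7; 3 → 5 → 4; 4 → 6 → 1; 5 → 4 → 0; 6 → 3 → 2; 7 → 2 → 3.
Collecting the images, στ = [5 6 7 4 1 0 2 3].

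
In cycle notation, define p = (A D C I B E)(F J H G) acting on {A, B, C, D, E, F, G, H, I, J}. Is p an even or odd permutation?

even

The cycle lengths are 6, 4.
A cycle is odd iff its length is even; p has 2 even-length cycles, so sgn(p) = (−1)^2 and p is even.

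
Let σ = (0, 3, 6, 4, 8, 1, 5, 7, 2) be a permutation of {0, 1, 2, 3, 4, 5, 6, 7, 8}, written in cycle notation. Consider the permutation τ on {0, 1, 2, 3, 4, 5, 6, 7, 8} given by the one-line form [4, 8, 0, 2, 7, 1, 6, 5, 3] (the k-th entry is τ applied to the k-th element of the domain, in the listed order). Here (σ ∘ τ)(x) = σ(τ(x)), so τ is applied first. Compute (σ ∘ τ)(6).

First apply τ: τ(6) = 6, then σ(6) = 4. Thus (σ ∘ τ)(6) = 4.

4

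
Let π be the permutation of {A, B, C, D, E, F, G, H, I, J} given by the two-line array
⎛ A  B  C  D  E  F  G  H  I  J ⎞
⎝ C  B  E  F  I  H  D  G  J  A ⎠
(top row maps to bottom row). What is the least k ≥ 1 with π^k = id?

20

Decomposing into disjoint cycles gives cycle lengths 5, 4, 1.
The order is lcm(5, 4) = 20.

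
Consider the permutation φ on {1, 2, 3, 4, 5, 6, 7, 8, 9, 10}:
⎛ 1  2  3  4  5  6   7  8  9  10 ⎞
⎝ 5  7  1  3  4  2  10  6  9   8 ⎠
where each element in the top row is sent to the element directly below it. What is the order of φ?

20

The disjoint-cycle form of φ has cycle lengths 5, 4, 1.
The order of φ is the least common multiple of its cycle lengths: lcm(5, 4) = 20.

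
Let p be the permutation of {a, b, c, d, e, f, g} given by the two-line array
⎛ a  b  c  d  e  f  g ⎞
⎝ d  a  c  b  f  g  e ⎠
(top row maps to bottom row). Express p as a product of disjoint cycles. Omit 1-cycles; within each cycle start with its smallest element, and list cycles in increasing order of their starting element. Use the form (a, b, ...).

From a: a → d → b → a, closing the cycle (a, d, b).
Repeating from the next unused element and collecting all non-trivial cycles gives (a, d, b)(e, f, g).

(a, d, b)(e, f, g)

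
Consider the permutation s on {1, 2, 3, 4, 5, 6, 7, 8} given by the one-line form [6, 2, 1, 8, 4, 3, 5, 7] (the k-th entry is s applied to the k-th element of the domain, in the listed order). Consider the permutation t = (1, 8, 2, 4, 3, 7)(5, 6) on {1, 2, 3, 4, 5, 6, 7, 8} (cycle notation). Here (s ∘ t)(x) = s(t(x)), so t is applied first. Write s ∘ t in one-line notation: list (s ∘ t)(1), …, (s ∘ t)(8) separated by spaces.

7 8 5 1 3 4 6 2

For each element, apply t then s: 1 → 8 → 7; 2 → 4 → 8; 3 → 7 → 5; 4 → 3 → 1; 5 → 6 → 3; 6 → 5 → 4; 7 → 1 → 6; 8 → 2 → 2.
Collecting the images, s ∘ t = [7 8 5 1 3 4 6 2].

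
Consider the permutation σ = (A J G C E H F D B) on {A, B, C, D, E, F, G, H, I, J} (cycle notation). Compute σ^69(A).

A lies in the 9-cycle (A J G C E H F D B).
Powers repeat with period 9 on this cycle, and 69 mod 9 = 6, so σ^69(A) = σ^6(A).
Stepping 6 places around the cycle: A → J → G → C → E → H → F.

F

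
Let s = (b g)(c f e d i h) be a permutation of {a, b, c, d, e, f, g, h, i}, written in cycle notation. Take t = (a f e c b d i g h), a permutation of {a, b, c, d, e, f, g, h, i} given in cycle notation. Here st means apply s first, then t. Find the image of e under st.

i

First apply s: s(e) = d, then t(d) = i. Thus (st)(e) = i.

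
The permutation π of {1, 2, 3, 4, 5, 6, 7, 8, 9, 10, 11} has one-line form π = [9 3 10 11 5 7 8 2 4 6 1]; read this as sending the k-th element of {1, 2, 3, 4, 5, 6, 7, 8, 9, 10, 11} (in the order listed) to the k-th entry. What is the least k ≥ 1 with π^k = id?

12

The disjoint-cycle form of π has cycle lengths 6, 4, 1.
Since disjoint cycles commute, ord(π) = lcm(6, 4) = 12.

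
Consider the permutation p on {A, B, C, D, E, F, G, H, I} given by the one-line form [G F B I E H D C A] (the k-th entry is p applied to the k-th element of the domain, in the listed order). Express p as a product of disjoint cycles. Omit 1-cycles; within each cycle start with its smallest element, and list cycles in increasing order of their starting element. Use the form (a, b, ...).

(A, G, D, I)(B, F, H, C)

Iterating p from A gives A → G → D → I → A; that is the 4-cycle (A, G, D, I).
Continuing from each remaining unvisited element yields (A, G, D, I)(B, F, H, C).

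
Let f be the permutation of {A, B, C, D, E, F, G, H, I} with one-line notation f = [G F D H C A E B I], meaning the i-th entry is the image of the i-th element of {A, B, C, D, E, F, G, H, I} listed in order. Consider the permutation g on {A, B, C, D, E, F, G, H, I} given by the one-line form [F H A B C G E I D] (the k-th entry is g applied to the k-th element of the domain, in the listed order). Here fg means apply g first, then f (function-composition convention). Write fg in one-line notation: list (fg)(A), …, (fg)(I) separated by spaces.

A B G F D E C I H

Chase each element through g then f: A → F → A; B → H → B; C → A → G; D → B → F; E → C → D; F → G → E; G → E → C; H → I → I; I → D → H.
Collecting the images, fg = [A B G F D E C I H].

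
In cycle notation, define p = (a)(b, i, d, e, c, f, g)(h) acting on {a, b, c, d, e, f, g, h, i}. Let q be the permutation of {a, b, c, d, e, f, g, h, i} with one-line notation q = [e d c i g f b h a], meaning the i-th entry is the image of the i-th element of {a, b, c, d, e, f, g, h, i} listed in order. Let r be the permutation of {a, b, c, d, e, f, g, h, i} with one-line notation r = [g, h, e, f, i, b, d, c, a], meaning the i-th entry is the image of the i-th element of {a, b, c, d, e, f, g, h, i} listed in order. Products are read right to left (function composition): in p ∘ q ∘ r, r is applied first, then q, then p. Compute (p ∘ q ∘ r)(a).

i

(p ∘ q ∘ r)(a) = p(q(r(a))). r(a) = g, then q(g) = b, then p(b) = i, so the result is i.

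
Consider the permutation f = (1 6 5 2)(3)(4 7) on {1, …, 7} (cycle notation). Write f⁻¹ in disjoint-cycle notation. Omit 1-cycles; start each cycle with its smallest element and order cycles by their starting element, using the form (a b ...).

(1 2 5 6)(4 7)

Inverting a permutation written in cycle notation just reverses the order within every cycle.
Reversing each cycle of f and rotating so the smallest element leads gives (1 2 5 6)(4 7).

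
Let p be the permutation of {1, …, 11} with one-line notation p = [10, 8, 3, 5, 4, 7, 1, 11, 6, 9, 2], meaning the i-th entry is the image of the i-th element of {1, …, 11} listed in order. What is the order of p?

The disjoint-cycle form of p has cycle lengths 5, 3, 2, 1.
The order is lcm(5, 3, 2) = 30.

30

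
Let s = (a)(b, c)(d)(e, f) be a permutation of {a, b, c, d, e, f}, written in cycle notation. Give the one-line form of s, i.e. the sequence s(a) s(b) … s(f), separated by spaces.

Each element maps to the next entry in its cycle (wrapping to the front): a→a, b→c, c→b, d→d, e→f, f→e.
So the one-line form is a c b d f e.

a c b d f e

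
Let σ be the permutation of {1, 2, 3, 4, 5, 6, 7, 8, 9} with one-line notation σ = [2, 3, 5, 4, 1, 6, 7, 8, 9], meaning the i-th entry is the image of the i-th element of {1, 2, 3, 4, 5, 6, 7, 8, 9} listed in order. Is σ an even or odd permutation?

In disjoint-cycle form the cycle lengths are 4, 1, 1, 1, 1, 1.
A cycle of length ℓ contributes ℓ−1 transpositions, so σ is a product of 3 transpositions — odd.

odd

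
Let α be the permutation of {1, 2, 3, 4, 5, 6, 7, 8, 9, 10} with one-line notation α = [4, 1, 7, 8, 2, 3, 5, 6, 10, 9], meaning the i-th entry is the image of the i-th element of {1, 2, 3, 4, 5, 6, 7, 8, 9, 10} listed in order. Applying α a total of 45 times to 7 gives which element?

Tracing 7 → 5 → … returns to 7 after 8 steps, so 7 lies in an 8-cycle (1 4 8 6 3 7 5 2).
Since the cycle has length 8, α^45 acts on it the same as α^5 (45 mod 8 = 5).
Advancing 5 steps from 7: 7 → 5 → 2 → 1 → 4 → 8.

8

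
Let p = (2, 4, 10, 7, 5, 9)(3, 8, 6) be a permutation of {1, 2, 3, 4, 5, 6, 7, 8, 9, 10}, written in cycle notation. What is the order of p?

The cycle type of p is (6, 3, 1).
The order of p is the least common multiple of its cycle lengths: lcm(6, 3) = 6.

6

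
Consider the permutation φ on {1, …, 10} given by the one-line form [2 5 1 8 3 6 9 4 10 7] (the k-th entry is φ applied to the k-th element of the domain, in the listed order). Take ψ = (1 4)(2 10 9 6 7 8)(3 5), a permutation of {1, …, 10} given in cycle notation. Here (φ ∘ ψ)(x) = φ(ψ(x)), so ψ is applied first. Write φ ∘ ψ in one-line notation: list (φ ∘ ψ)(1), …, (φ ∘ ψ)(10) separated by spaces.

8 7 3 2 1 9 4 5 6 10

(φ ∘ ψ)(x) = φ(ψ(x)). Computing each image: φ(ψ(1)) = φ(4) = 8, φ(ψ(2)) = φ(10) = 7, φ(ψ(3)) = φ(5) = 3, φ(ψ(4)) = φ(1) = 2, φ(ψ(5)) = φ(3) = 1, φ(ψ(6)) = φ(7) = 9, φ(ψ(7)) = φ(8) = 4, φ(ψ(8)) = φ(2) = 5, φ(ψ(9)) = φ(6) = 6, φ(ψ(10)) = φ(9) = 10.
Hence φ ∘ ψ = [8 7 3 2 1 9 4 5 6 10].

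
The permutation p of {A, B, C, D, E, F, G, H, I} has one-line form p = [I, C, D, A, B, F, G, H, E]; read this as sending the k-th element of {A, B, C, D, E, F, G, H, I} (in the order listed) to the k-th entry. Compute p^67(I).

Tracing I → E → … returns to I after 6 steps, so I lies in a 6-cycle (A I E B C D).
Powers repeat with period 6 on this cycle, and 67 mod 6 = 1, so p^67(I) = p^1(I).
Advancing 1 step from I: I → E.

E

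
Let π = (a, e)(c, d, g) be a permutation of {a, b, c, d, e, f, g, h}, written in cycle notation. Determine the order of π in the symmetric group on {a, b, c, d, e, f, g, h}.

The disjoint cycles have lengths 3, 2, 1, 1, 1.
The order is lcm(3, 2) = 6.

6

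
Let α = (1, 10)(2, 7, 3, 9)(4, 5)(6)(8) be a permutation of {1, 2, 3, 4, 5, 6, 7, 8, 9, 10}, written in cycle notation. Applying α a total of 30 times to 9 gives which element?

9 lies in the 4-cycle (2, 7, 3, 9).
On a 4-cycle, α^4 is the identity, so α^30 = α^2 there (30 ≡ 2 mod 4).
Advancing 2 steps from 9: 9 → 2 → 7.

7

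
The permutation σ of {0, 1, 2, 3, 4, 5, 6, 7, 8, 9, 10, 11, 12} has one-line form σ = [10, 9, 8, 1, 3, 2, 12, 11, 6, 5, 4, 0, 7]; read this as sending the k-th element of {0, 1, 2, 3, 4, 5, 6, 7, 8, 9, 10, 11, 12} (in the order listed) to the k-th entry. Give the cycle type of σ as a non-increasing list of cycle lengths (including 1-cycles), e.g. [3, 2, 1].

[13]

The disjoint cycles are (0 10 4 3 1 9 5 2 8 6 12 7 11), with lengths 13 in non-increasing order.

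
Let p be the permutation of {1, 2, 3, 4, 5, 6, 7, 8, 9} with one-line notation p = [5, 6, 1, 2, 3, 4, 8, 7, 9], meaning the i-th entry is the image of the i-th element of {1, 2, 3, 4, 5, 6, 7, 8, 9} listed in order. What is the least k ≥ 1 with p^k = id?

Decomposing into disjoint cycles gives cycle lengths 3, 3, 2, 1.
Since disjoint cycles commute, ord(p) = lcm(3, 3, 2) = 6.

6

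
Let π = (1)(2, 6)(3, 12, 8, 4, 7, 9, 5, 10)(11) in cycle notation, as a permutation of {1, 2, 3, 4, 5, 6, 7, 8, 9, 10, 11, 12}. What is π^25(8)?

4

8 lies in the 8-cycle (3, 12, 8, 4, 7, 9, 5, 10).
On an 8-cycle, π^8 is the identity, so π^25 = π^1 there (25 ≡ 1 mod 8).
Advancing 1 step from 8: 8 → 4.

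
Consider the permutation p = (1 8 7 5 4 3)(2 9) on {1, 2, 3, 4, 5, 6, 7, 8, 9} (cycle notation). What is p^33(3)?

3 lies in the 6-cycle (1 8 7 5 4 3).
Since the cycle has length 6, p^33 acts on it the same as p^3 (33 mod 6 = 3).
Stepping 3 places around the cycle: 3 → 1 → 8 → 7.

7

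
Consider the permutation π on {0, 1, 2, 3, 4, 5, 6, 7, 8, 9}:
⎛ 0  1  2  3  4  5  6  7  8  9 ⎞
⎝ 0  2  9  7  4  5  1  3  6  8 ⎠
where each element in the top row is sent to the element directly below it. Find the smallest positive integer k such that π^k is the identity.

10

The disjoint-cycle form of π has cycle lengths 5, 2, 1, 1, 1.
Since disjoint cycles commute, ord(π) = lcm(5, 2) = 10.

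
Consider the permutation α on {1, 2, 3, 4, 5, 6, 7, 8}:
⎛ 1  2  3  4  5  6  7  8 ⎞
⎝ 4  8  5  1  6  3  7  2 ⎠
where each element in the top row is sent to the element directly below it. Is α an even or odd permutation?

In disjoint-cycle form the cycle lengths are 3, 2, 2, 1.
A cycle is odd iff its length is even; α has 2 even-length cycles, so sgn(α) = (−1)^2 and α is even.

even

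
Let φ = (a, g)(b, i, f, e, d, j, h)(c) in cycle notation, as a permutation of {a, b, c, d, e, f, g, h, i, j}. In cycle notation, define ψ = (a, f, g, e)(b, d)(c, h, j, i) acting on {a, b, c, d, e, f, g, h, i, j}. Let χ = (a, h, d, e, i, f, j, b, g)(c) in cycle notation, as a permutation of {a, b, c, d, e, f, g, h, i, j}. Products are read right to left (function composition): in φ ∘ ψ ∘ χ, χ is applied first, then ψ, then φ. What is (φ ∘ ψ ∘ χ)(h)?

i

Apply the permutations in order: χ(h) = d, then ψ(d) = b, then φ(b) = i. So (φ ∘ ψ ∘ χ)(h) = i.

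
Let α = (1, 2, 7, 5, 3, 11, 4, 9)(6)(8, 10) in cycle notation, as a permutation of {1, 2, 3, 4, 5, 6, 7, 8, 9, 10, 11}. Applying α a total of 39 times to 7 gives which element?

2

7 lies in the 8-cycle (1, 2, 7, 5, 3, 11, 4, 9).
Since the cycle has length 8, α^39 acts on it the same as α^7 (39 mod 8 = 7).
Stepping 7 places around the cycle: 7 → 5 → 3 → 11 → 4 → 9 → 1 → 2.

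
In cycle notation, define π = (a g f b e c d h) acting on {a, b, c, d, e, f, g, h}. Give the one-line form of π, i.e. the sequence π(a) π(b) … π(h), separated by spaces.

Each element maps to the next entry in its cycle (wrapping to the front): a→g, b→e, c→d, d→h, e→c, f→b, g→f, h→a.
Listing these in domain order gives g e d h c b f a.

g e d h c b f a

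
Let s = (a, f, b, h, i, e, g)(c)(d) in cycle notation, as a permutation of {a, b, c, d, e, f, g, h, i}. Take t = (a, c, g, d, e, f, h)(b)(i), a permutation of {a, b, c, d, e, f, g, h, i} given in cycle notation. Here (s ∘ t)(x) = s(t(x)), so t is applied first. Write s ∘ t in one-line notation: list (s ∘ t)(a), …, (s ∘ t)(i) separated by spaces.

(s ∘ t)(x) = s(t(x)). Computing each image: s(t(a)) = s(c) = c, s(t(b)) = s(b) = h, s(t(c)) = s(g) = a, s(t(d)) = s(e) = g, s(t(e)) = s(f) = b, s(t(f)) = s(h) = i, s(t(g)) = s(d) = d, s(t(h)) = s(a) = f, s(t(i)) = s(i) = e.
Hence s ∘ t = [c h a g b i d f e].

c h a g b i d f e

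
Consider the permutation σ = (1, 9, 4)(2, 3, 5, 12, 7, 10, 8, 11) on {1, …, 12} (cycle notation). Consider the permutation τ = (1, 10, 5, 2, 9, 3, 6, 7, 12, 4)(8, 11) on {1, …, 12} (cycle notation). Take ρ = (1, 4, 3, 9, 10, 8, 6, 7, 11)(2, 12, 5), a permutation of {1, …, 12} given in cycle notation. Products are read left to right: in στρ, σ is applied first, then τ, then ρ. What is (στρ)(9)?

Apply the permutations in order: σ(9) = 4, then τ(4) = 1, then ρ(1) = 4. So (στρ)(9) = 4.

4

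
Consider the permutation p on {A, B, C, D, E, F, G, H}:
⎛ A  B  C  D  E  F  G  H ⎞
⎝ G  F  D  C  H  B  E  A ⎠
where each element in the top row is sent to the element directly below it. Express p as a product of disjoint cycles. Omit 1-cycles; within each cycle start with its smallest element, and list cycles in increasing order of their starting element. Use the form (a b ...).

(A G E H)(B F)(C D)

From A: A → G → E → H → A, closing the cycle (A G E H).
Continuing from each remaining unvisited element yields (A G E H)(B F)(C D).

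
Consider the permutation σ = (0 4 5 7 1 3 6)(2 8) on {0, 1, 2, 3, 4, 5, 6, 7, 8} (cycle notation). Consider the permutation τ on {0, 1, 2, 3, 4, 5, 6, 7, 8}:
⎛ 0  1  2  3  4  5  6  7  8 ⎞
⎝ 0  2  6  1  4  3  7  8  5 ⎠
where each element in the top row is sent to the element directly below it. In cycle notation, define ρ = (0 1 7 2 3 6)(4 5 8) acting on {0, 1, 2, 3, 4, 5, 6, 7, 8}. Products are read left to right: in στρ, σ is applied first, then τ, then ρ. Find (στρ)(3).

2

Chase 3: σ(3) = 6; τ(6) = 7; ρ(7) = 2. Hence (στρ)(3) = 2.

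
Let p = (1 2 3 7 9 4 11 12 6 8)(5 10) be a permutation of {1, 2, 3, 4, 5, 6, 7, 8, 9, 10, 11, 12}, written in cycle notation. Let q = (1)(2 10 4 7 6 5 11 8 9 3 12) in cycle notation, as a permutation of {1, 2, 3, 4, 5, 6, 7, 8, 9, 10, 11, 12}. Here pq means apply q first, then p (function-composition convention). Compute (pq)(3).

6

(pq)(3) = p(q(3)). q(3) = 12, then p(12) = 6. So (pq)(3) = 6.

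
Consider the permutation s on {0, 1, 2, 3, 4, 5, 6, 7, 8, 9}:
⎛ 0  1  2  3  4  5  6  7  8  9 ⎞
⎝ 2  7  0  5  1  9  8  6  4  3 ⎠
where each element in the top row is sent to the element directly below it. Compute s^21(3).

3

Tracing 3 → 5 → … returns to 3 after 3 steps, so 3 lies in a 3-cycle (3 5 9).
On a 3-cycle, s^3 is the identity, so s^21 = s^0 there (21 ≡ 0 mod 3).
So s^21(3) = 3.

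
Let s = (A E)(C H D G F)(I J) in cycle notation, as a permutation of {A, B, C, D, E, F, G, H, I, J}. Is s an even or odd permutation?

The cycle lengths are 5, 2, 2, 1.
A cycle of length ℓ contributes ℓ−1 transpositions, so s is a product of 4 + 1 + 1 = 6 transpositions — even.

even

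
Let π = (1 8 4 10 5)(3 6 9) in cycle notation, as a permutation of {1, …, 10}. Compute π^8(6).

6 lies in the 3-cycle (3 6 9).
Powers repeat with period 3 on this cycle, and 8 mod 3 = 2, so π^8(6) = π^2(6).
Advancing 2 steps from 6: 6 → 9 → 3.

3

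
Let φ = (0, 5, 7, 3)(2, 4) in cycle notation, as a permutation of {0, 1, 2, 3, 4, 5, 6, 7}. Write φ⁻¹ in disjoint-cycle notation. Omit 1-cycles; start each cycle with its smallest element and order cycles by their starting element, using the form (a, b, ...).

The inverse reverses each cycle.
Reversing each cycle of φ and rotating so the smallest element leads gives (0, 3, 7, 5)(2, 4).

(0, 3, 7, 5)(2, 4)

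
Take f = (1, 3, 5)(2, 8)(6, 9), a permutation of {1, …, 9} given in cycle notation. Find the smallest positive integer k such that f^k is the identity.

6

The disjoint cycles have lengths 3, 2, 2, 1, 1.
The order of f is the least common multiple of its cycle lengths: lcm(3, 2, 2) = 6.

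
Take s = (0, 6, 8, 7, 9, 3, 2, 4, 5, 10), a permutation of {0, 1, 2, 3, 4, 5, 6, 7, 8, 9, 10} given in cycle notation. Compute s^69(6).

0

6 lies in the 10-cycle (0, 6, 8, 7, 9, 3, 2, 4, 5, 10).
Since the cycle has length 10, s^69 acts on it the same as s^9 (69 mod 10 = 9).
Advancing 9 steps from 6: 6 → 8 → 7 → 9 → 3 → 2 → 4 → 5 → 10 → 0.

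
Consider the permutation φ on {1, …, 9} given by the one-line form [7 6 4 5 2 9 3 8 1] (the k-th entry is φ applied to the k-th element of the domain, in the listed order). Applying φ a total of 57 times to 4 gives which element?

Tracing 4 → 5 → … returns to 4 after 8 steps, so 4 lies in an 8-cycle (1 7 3 4 5 2 6 9).
Powers repeat with period 8 on this cycle, and 57 mod 8 = 1, so φ^57(4) = φ^1(4).
Advancing 1 step from 4: 4 → 5.

5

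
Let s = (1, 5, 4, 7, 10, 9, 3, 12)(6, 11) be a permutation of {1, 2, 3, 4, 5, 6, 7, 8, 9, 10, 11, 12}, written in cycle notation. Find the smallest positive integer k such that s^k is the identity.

The cycle type of s is (8, 2, 1, 1).
Since disjoint cycles commute, ord(s) = lcm(8, 2) = 8.

8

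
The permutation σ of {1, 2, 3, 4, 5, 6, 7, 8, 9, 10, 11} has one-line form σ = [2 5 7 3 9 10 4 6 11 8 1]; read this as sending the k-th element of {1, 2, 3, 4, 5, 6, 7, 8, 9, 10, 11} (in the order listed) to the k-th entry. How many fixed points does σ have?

No element satisfies σ(x) = x, so there are 0 fixed points.

0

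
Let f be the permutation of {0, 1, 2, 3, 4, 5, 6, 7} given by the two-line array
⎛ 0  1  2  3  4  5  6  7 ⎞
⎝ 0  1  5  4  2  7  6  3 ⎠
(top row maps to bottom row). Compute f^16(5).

7

Tracing 5 → 7 → … returns to 5 after 5 steps, so 5 lies in a 5-cycle (2 5 7 3 4).
Since the cycle has length 5, f^16 acts on it the same as f^1 (16 mod 5 = 1).
Stepping 1 place around the cycle: 5 → 7.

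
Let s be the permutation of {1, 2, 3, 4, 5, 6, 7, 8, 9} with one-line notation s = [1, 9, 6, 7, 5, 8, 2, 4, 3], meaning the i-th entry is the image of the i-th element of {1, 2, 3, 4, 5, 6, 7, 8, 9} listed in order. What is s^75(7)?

Tracing 7 → 2 → … returns to 7 after 7 steps, so 7 lies in a 7-cycle (2 9 3 6 8 4 7).
Powers repeat with period 7 on this cycle, and 75 mod 7 = 5, so s^75(7) = s^5(7).
Stepping 5 places around the cycle: 7 → 2 → 9 → 3 → 6 → 8.

8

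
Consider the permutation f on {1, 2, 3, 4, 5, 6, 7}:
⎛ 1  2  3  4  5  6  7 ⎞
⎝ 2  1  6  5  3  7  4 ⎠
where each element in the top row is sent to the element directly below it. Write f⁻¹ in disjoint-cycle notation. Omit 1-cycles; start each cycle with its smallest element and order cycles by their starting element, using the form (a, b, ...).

First write f in disjoint cycles: (1, 2)(3, 6, 7, 4, 5).
Reversing each cycle (and rotating so the smallest element leads) gives f⁻¹ = (1, 2)(3, 5, 4, 7, 6).

(1, 2)(3, 5, 4, 7, 6)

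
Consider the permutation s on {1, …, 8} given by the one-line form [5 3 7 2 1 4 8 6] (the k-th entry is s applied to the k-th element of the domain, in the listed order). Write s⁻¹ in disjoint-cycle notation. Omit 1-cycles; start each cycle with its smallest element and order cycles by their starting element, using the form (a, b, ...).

The cycle decomposition of s is (1, 5)(2, 3, 7, 8, 6, 4).
The inverse reverses every cycle; in canonical form, s⁻¹ = (1, 5)(2, 4, 6, 8, 7, 3).

(1, 5)(2, 4, 6, 8, 7, 3)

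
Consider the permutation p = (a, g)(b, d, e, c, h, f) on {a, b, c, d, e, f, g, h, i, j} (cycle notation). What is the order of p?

The disjoint cycles have lengths 6, 2, 1, 1.
Since disjoint cycles commute, ord(p) = lcm(6, 2) = 6.

6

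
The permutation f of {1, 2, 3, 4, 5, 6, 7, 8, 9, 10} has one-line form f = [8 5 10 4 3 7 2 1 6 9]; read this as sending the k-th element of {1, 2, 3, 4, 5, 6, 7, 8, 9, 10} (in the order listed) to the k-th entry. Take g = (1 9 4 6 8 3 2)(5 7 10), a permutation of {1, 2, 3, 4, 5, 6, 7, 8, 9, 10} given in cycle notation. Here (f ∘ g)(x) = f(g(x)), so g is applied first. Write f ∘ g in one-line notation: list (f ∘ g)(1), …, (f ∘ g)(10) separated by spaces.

6 8 5 7 2 1 9 10 4 3

Chase each element through g then f: 1 → 9 → 6; 2 → 1 → 8; 3 → 2 → 5; 4 → 6 → 7; 5 → 7 → 2; 6 → 8 → 1; 7 → 10 → 9; 8 → 3 → 10; 9 → 4 → 4; 10 → 5 → 3.
Collecting the images, f ∘ g = [6 8 5 7 2 1 9 10 4 3].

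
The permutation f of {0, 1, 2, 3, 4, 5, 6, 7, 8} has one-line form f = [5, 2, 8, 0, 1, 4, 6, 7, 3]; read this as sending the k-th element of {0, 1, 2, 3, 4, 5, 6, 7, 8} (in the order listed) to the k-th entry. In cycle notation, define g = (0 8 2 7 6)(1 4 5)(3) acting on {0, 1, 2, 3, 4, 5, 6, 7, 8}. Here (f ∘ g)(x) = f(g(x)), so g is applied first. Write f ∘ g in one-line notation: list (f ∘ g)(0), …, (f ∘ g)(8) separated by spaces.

3 1 7 0 4 2 5 6 8

(f ∘ g)(x) = f(g(x)). Computing each image: f(g(0)) = f(8) = 3, f(g(1)) = f(4) = 1, f(g(2)) = f(7) = 7, f(g(3)) = f(3) = 0, f(g(4)) = f(5) = 4, f(g(5)) = f(1) = 2, f(g(6)) = f(0) = 5, f(g(7)) = f(6) = 6, f(g(8)) = f(2) = 8.
Hence f ∘ g = [3 1 7 0 4 2 5 6 8].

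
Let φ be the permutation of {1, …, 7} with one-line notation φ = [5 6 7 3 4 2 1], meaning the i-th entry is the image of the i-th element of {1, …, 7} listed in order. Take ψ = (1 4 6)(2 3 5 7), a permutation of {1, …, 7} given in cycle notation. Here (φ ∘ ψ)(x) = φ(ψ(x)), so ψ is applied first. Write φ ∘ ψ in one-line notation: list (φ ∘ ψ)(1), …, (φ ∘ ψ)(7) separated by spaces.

3 7 4 2 1 5 6

For each element, apply ψ then φ: 1 → 4 → 3; 2 → 3 → 7; 3 → 5 → 4; 4 → 6 → 2; 5 → 7 → 1; 6 → 1 → 5; 7 → 2 → 6.
So φ ∘ ψ in one-line form is 3 7 4 2 1 5 6.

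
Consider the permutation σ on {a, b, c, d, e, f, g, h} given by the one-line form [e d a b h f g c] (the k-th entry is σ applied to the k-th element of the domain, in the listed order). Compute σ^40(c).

c

Tracing c → a → … returns to c after 4 steps, so c lies in a 4-cycle (a, e, h, c).
Powers repeat with period 4 on this cycle, and 40 mod 4 = 0, so σ^40(c) = σ^0(c).
So σ^40(c) = c.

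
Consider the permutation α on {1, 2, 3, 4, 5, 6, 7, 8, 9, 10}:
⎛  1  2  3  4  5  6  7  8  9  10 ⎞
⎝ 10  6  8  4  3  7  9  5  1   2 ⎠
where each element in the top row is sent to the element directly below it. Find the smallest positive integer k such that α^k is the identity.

The disjoint-cycle form of α has cycle lengths 6, 3, 1.
The order of α is the least common multiple of its cycle lengths: lcm(6, 3) = 6.

6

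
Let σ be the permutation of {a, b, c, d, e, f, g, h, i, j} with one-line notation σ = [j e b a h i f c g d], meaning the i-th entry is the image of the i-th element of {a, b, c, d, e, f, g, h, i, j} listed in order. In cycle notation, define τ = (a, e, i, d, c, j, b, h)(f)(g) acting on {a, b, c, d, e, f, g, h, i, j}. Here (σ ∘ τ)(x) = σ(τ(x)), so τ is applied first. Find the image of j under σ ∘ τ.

(σ ∘ τ)(j) = σ(τ(j)). τ(j) = b, then σ(b) = e. So (σ ∘ τ)(j) = e.

e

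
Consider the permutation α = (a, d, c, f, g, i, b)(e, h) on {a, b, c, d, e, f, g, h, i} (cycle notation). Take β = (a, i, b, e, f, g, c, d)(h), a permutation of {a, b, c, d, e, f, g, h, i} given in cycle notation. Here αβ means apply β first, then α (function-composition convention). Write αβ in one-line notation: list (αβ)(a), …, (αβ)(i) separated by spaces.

b h c d g i f e a

(αβ)(x) = α(β(x)). Computing each image: α(β(a)) = α(i) = b, α(β(b)) = α(e) = h, α(β(c)) = α(d) = c, α(β(d)) = α(a) = d, α(β(e)) = α(f) = g, α(β(f)) = α(g) = i, α(β(g)) = α(c) = f, α(β(h)) = α(h) = e, α(β(i)) = α(b) = a.
Hence αβ = [b h c d g i f e a].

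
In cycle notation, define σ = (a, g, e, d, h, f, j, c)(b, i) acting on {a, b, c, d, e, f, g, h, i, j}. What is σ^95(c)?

j

c lies in the 8-cycle (a, g, e, d, h, f, j, c).
Since the cycle has length 8, σ^95 acts on it the same as σ^7 (95 mod 8 = 7).
Stepping 7 places around the cycle: c → a → g → e → d → h → f → j.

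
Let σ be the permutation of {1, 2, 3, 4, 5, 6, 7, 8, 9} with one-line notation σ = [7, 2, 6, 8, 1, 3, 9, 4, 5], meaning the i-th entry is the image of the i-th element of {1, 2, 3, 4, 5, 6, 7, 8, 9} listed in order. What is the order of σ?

The disjoint-cycle form of σ has cycle lengths 4, 2, 2, 1.
The order is lcm(4, 2, 2) = 4.

4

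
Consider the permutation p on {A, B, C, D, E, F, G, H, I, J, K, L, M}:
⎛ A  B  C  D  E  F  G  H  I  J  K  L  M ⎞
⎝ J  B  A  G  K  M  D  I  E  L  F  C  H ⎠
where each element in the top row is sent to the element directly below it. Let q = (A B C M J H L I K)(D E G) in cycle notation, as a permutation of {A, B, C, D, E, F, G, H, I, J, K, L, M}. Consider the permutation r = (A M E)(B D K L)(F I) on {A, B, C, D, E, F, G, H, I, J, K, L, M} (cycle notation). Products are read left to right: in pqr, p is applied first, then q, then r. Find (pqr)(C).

(pqr)(C) = r(q(p(C))). p(C) = A, then q(A) = B, then r(B) = D, so the result is D.

D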